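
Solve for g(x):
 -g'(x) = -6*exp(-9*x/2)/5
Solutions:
 g(x) = C1 - 4*exp(-9*x/2)/15


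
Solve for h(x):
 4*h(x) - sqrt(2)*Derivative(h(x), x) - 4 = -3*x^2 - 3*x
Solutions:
 h(x) = C1*exp(2*sqrt(2)*x) - 3*x^2/4 - 3*x/4 - 3*sqrt(2)*x/8 - 3*sqrt(2)/16 + 13/16


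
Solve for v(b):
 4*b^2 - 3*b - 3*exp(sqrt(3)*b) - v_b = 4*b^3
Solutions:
 v(b) = C1 - b^4 + 4*b^3/3 - 3*b^2/2 - sqrt(3)*exp(sqrt(3)*b)


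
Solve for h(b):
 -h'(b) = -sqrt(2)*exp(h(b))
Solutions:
 h(b) = log(-1/(C1 + sqrt(2)*b))


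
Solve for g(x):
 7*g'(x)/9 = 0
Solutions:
 g(x) = C1


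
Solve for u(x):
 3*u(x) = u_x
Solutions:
 u(x) = C1*exp(3*x)


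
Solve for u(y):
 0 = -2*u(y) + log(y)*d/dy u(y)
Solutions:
 u(y) = C1*exp(2*li(y))


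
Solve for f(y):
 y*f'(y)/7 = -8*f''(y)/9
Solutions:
 f(y) = C1 + C2*erf(3*sqrt(7)*y/28)


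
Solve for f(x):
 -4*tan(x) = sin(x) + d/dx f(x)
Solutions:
 f(x) = C1 + 4*log(cos(x)) + cos(x)


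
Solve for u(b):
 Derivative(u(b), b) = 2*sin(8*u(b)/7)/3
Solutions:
 -2*b/3 + 7*log(cos(8*u(b)/7) - 1)/16 - 7*log(cos(8*u(b)/7) + 1)/16 = C1


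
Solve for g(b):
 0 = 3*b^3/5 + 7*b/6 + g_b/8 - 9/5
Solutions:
 g(b) = C1 - 6*b^4/5 - 14*b^2/3 + 72*b/5


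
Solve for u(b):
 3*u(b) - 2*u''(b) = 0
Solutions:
 u(b) = C1*exp(-sqrt(6)*b/2) + C2*exp(sqrt(6)*b/2)


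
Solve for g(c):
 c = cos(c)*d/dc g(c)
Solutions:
 g(c) = C1 + Integral(c/cos(c), c)


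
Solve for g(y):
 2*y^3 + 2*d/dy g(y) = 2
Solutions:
 g(y) = C1 - y^4/4 + y


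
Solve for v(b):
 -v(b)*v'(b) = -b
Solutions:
 v(b) = -sqrt(C1 + b^2)
 v(b) = sqrt(C1 + b^2)


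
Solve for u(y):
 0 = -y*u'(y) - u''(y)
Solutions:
 u(y) = C1 + C2*erf(sqrt(2)*y/2)


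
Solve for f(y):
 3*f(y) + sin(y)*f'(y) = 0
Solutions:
 f(y) = C1*(cos(y) + 1)^(3/2)/(cos(y) - 1)^(3/2)


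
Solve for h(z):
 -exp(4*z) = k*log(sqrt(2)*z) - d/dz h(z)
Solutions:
 h(z) = C1 + k*z*log(z) + k*z*(-1 + log(2)/2) + exp(4*z)/4


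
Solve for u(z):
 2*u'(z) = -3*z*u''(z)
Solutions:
 u(z) = C1 + C2*z^(1/3)


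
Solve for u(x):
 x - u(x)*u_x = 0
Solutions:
 u(x) = -sqrt(C1 + x^2)
 u(x) = sqrt(C1 + x^2)


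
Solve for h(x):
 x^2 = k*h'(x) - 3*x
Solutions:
 h(x) = C1 + x^3/(3*k) + 3*x^2/(2*k)


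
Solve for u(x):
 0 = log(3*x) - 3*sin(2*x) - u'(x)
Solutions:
 u(x) = C1 + x*log(x) - x + x*log(3) + 3*cos(2*x)/2


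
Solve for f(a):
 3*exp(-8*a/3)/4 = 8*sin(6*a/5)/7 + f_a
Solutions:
 f(a) = C1 + 20*cos(6*a/5)/21 - 9*exp(-8*a/3)/32


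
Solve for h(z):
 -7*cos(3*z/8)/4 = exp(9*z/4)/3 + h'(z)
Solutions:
 h(z) = C1 - 4*exp(9*z/4)/27 - 14*sin(3*z/8)/3


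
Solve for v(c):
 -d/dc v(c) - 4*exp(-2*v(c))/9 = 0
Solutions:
 v(c) = log(-sqrt(C1 - 8*c)) - log(3)
 v(c) = log(C1 - 8*c)/2 - log(3)


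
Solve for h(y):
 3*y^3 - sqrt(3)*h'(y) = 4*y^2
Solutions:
 h(y) = C1 + sqrt(3)*y^4/4 - 4*sqrt(3)*y^3/9


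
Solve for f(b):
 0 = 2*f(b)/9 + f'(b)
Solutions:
 f(b) = C1*exp(-2*b/9)


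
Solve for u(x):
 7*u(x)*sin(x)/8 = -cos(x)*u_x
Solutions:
 u(x) = C1*cos(x)^(7/8)


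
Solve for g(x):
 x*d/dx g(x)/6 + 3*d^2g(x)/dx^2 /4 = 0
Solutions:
 g(x) = C1 + C2*erf(x/3)


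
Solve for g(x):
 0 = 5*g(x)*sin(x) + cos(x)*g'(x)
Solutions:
 g(x) = C1*cos(x)^5


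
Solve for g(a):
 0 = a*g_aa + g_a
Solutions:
 g(a) = C1 + C2*log(a)


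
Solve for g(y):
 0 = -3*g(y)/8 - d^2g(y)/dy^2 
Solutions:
 g(y) = C1*sin(sqrt(6)*y/4) + C2*cos(sqrt(6)*y/4)


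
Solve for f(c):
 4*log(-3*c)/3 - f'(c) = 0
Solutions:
 f(c) = C1 + 4*c*log(-c)/3 + 4*c*(-1 + log(3))/3


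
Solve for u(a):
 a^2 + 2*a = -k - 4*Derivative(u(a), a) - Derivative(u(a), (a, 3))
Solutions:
 u(a) = C1 + C2*sin(2*a) + C3*cos(2*a) - a^3/12 - a^2/4 - a*k/4 + a/8


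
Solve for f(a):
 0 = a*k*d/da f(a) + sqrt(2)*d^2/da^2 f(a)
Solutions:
 f(a) = Piecewise((-2^(3/4)*sqrt(pi)*C1*erf(2^(1/4)*a*sqrt(k)/2)/(2*sqrt(k)) - C2, (k > 0) | (k < 0)), (-C1*a - C2, True))


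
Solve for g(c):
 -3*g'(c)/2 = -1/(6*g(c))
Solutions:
 g(c) = -sqrt(C1 + 2*c)/3
 g(c) = sqrt(C1 + 2*c)/3


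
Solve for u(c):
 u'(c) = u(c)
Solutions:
 u(c) = C1*exp(c)


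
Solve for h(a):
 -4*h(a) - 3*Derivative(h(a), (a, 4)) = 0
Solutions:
 h(a) = (C1*sin(3^(3/4)*a/3) + C2*cos(3^(3/4)*a/3))*exp(-3^(3/4)*a/3) + (C3*sin(3^(3/4)*a/3) + C4*cos(3^(3/4)*a/3))*exp(3^(3/4)*a/3)


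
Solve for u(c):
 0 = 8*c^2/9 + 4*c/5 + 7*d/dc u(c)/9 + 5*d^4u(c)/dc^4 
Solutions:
 u(c) = C1 + C4*exp(-525^(1/3)*c/15) - 8*c^3/21 - 18*c^2/35 + (C2*sin(175^(1/3)*3^(5/6)*c/30) + C3*cos(175^(1/3)*3^(5/6)*c/30))*exp(525^(1/3)*c/30)


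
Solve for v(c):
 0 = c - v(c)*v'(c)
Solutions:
 v(c) = -sqrt(C1 + c^2)
 v(c) = sqrt(C1 + c^2)


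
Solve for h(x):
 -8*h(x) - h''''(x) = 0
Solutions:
 h(x) = (C1*sin(2^(1/4)*x) + C2*cos(2^(1/4)*x))*exp(-2^(1/4)*x) + (C3*sin(2^(1/4)*x) + C4*cos(2^(1/4)*x))*exp(2^(1/4)*x)


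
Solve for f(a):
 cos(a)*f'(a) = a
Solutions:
 f(a) = C1 + Integral(a/cos(a), a)


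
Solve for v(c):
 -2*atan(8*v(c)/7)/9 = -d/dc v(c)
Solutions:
 Integral(1/atan(8*_y/7), (_y, v(c))) = C1 + 2*c/9


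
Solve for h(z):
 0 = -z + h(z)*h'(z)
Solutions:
 h(z) = -sqrt(C1 + z^2)
 h(z) = sqrt(C1 + z^2)


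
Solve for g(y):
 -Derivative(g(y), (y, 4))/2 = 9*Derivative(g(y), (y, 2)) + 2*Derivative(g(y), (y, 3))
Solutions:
 g(y) = C1 + C2*y + (C3*sin(sqrt(14)*y) + C4*cos(sqrt(14)*y))*exp(-2*y)


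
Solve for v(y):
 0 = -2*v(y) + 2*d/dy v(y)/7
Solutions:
 v(y) = C1*exp(7*y)


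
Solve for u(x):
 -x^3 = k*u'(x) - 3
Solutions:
 u(x) = C1 - x^4/(4*k) + 3*x/k


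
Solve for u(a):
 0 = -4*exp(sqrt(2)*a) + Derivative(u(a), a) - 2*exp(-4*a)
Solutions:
 u(a) = C1 + 2*sqrt(2)*exp(sqrt(2)*a) - exp(-4*a)/2


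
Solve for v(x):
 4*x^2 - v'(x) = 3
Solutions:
 v(x) = C1 + 4*x^3/3 - 3*x


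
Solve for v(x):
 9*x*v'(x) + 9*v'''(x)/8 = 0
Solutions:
 v(x) = C1 + Integral(C2*airyai(-2*x) + C3*airybi(-2*x), x)


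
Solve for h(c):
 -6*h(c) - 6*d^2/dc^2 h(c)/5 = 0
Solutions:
 h(c) = C1*sin(sqrt(5)*c) + C2*cos(sqrt(5)*c)


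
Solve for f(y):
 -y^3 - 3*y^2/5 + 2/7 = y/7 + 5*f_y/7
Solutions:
 f(y) = C1 - 7*y^4/20 - 7*y^3/25 - y^2/10 + 2*y/5


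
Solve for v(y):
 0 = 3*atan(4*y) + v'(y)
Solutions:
 v(y) = C1 - 3*y*atan(4*y) + 3*log(16*y^2 + 1)/8


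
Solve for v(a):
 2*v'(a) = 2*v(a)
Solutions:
 v(a) = C1*exp(a)


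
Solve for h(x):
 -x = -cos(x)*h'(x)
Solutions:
 h(x) = C1 + Integral(x/cos(x), x)


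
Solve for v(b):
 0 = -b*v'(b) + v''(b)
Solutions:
 v(b) = C1 + C2*erfi(sqrt(2)*b/2)


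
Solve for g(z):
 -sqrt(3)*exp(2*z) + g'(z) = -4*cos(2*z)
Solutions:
 g(z) = C1 + sqrt(3)*exp(2*z)/2 - 2*sin(2*z)


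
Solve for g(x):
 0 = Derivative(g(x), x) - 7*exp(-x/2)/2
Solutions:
 g(x) = C1 - 7*exp(-x/2)


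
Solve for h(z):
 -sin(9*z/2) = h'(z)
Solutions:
 h(z) = C1 + 2*cos(9*z/2)/9


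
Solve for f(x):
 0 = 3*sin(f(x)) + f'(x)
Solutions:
 f(x) = -acos((-C1 - exp(6*x))/(C1 - exp(6*x))) + 2*pi
 f(x) = acos((-C1 - exp(6*x))/(C1 - exp(6*x)))


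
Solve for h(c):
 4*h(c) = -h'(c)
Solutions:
 h(c) = C1*exp(-4*c)


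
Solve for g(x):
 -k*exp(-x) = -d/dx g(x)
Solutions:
 g(x) = C1 - k*exp(-x)


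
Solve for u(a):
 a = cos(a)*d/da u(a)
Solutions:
 u(a) = C1 + Integral(a/cos(a), a)


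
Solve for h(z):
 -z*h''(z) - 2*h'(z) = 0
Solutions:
 h(z) = C1 + C2/z


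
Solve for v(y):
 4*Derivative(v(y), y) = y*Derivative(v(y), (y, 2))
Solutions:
 v(y) = C1 + C2*y^5


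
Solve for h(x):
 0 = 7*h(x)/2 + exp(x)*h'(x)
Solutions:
 h(x) = C1*exp(7*exp(-x)/2)


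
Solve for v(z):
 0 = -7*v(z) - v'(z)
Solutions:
 v(z) = C1*exp(-7*z)


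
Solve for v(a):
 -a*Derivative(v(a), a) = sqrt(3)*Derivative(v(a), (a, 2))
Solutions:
 v(a) = C1 + C2*erf(sqrt(2)*3^(3/4)*a/6)


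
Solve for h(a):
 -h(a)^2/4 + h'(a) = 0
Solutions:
 h(a) = -4/(C1 + a)


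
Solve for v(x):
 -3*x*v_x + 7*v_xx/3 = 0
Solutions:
 v(x) = C1 + C2*erfi(3*sqrt(14)*x/14)


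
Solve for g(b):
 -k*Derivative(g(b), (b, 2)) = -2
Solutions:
 g(b) = C1 + C2*b + b^2/k


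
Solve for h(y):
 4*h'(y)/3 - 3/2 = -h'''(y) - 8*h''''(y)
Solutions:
 h(y) = C1 + C2*exp(y*(-2 + (48*sqrt(577) + 1153)^(-1/3) + (48*sqrt(577) + 1153)^(1/3))/48)*sin(sqrt(3)*y*(-(48*sqrt(577) + 1153)^(1/3) + (48*sqrt(577) + 1153)^(-1/3))/48) + C3*exp(y*(-2 + (48*sqrt(577) + 1153)^(-1/3) + (48*sqrt(577) + 1153)^(1/3))/48)*cos(sqrt(3)*y*(-(48*sqrt(577) + 1153)^(1/3) + (48*sqrt(577) + 1153)^(-1/3))/48) + C4*exp(-y*((48*sqrt(577) + 1153)^(-1/3) + 1 + (48*sqrt(577) + 1153)^(1/3))/24) + 9*y/8


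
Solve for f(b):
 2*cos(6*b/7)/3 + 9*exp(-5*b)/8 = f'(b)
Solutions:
 f(b) = C1 + 7*sin(6*b/7)/9 - 9*exp(-5*b)/40


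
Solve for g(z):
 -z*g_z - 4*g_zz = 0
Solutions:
 g(z) = C1 + C2*erf(sqrt(2)*z/4)


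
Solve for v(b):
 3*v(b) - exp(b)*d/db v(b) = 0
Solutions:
 v(b) = C1*exp(-3*exp(-b))


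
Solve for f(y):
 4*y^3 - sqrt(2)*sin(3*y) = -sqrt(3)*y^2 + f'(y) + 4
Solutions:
 f(y) = C1 + y^4 + sqrt(3)*y^3/3 - 4*y + sqrt(2)*cos(3*y)/3


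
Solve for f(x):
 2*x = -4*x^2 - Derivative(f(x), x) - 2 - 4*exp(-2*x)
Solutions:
 f(x) = C1 - 4*x^3/3 - x^2 - 2*x + 2*exp(-2*x)


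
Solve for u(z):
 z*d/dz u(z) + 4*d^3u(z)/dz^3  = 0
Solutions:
 u(z) = C1 + Integral(C2*airyai(-2^(1/3)*z/2) + C3*airybi(-2^(1/3)*z/2), z)


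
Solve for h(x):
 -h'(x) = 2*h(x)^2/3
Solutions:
 h(x) = 3/(C1 + 2*x)


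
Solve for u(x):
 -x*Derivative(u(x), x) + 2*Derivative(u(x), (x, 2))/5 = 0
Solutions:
 u(x) = C1 + C2*erfi(sqrt(5)*x/2)


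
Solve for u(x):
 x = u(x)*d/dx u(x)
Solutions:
 u(x) = -sqrt(C1 + x^2)
 u(x) = sqrt(C1 + x^2)


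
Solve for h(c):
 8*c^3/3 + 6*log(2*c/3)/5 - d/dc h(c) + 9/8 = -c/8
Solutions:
 h(c) = C1 + 2*c^4/3 + c^2/16 + 6*c*log(c)/5 - 6*c*log(3)/5 - 3*c/40 + 6*c*log(2)/5


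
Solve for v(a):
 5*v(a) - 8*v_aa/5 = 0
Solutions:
 v(a) = C1*exp(-5*sqrt(2)*a/4) + C2*exp(5*sqrt(2)*a/4)


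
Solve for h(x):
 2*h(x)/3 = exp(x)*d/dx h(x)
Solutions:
 h(x) = C1*exp(-2*exp(-x)/3)


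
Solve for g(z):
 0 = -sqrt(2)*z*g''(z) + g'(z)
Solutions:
 g(z) = C1 + C2*z^(sqrt(2)/2 + 1)


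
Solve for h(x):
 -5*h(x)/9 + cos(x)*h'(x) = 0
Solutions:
 h(x) = C1*(sin(x) + 1)^(5/18)/(sin(x) - 1)^(5/18)


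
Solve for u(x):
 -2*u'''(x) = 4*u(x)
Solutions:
 u(x) = C3*exp(-2^(1/3)*x) + (C1*sin(2^(1/3)*sqrt(3)*x/2) + C2*cos(2^(1/3)*sqrt(3)*x/2))*exp(2^(1/3)*x/2)


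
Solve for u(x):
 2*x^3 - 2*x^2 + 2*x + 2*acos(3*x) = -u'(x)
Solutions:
 u(x) = C1 - x^4/2 + 2*x^3/3 - x^2 - 2*x*acos(3*x) + 2*sqrt(1 - 9*x^2)/3


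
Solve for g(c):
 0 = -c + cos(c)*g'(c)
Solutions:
 g(c) = C1 + Integral(c/cos(c), c)


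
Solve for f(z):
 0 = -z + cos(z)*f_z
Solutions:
 f(z) = C1 + Integral(z/cos(z), z)


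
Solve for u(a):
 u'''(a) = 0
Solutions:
 u(a) = C1 + C2*a + C3*a^2


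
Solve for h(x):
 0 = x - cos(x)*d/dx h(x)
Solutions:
 h(x) = C1 + Integral(x/cos(x), x)


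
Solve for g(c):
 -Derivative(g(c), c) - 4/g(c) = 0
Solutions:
 g(c) = -sqrt(C1 - 8*c)
 g(c) = sqrt(C1 - 8*c)


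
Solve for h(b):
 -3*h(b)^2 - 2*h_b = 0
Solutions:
 h(b) = 2/(C1 + 3*b)


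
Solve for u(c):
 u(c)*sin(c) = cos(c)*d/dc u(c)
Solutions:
 u(c) = C1/cos(c)


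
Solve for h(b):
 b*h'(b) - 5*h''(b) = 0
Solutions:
 h(b) = C1 + C2*erfi(sqrt(10)*b/10)


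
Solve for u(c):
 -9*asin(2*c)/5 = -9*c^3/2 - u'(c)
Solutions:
 u(c) = C1 - 9*c^4/8 + 9*c*asin(2*c)/5 + 9*sqrt(1 - 4*c^2)/10


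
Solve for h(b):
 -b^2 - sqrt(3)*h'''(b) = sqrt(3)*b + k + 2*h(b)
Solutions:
 h(b) = C3*exp(-2^(1/3)*3^(5/6)*b/3) - b^2/2 - sqrt(3)*b/2 - k/2 + (C1*sin(6^(1/3)*b/2) + C2*cos(6^(1/3)*b/2))*exp(2^(1/3)*3^(5/6)*b/6)


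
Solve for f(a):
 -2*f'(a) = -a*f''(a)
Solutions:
 f(a) = C1 + C2*a^3


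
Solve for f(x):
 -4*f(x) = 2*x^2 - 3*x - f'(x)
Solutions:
 f(x) = C1*exp(4*x) - x^2/2 + x/2 + 1/8


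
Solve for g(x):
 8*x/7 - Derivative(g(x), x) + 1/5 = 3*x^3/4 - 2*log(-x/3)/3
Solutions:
 g(x) = C1 - 3*x^4/16 + 4*x^2/7 + 2*x*log(-x)/3 + x*(-10*log(3) - 7)/15


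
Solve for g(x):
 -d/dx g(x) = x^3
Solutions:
 g(x) = C1 - x^4/4


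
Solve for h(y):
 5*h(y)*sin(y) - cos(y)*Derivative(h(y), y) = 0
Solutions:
 h(y) = C1/cos(y)^5


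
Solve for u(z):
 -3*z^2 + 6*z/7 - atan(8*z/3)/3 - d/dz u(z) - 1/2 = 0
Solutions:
 u(z) = C1 - z^3 + 3*z^2/7 - z*atan(8*z/3)/3 - z/2 + log(64*z^2 + 9)/16


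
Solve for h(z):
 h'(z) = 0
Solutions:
 h(z) = C1


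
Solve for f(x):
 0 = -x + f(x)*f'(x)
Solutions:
 f(x) = -sqrt(C1 + x^2)
 f(x) = sqrt(C1 + x^2)


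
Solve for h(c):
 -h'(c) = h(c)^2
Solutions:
 h(c) = 1/(C1 + c)


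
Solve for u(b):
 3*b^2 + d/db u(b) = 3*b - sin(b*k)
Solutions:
 u(b) = C1 - b^3 + 3*b^2/2 + cos(b*k)/k


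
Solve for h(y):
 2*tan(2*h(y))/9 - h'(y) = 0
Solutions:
 h(y) = -asin(C1*exp(4*y/9))/2 + pi/2
 h(y) = asin(C1*exp(4*y/9))/2


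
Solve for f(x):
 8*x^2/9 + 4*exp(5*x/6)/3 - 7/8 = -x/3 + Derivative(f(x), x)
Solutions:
 f(x) = C1 + 8*x^3/27 + x^2/6 - 7*x/8 + 8*exp(5*x/6)/5


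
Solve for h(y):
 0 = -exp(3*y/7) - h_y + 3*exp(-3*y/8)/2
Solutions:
 h(y) = C1 - 7*exp(3*y/7)/3 - 4*exp(-3*y/8)


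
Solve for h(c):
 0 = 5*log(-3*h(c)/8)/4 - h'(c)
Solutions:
 -4*Integral(1/(log(-_y) - 3*log(2) + log(3)), (_y, h(c)))/5 = C1 - c


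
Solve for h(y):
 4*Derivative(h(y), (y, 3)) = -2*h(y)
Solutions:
 h(y) = C3*exp(-2^(2/3)*y/2) + (C1*sin(2^(2/3)*sqrt(3)*y/4) + C2*cos(2^(2/3)*sqrt(3)*y/4))*exp(2^(2/3)*y/4)


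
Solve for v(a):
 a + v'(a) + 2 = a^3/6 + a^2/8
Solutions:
 v(a) = C1 + a^4/24 + a^3/24 - a^2/2 - 2*a


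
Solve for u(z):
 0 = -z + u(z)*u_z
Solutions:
 u(z) = -sqrt(C1 + z^2)
 u(z) = sqrt(C1 + z^2)


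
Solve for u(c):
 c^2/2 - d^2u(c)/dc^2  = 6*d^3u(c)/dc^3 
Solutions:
 u(c) = C1 + C2*c + C3*exp(-c/6) + c^4/24 - c^3 + 18*c^2


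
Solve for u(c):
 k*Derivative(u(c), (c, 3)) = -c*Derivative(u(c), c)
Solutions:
 u(c) = C1 + Integral(C2*airyai(c*(-1/k)^(1/3)) + C3*airybi(c*(-1/k)^(1/3)), c)


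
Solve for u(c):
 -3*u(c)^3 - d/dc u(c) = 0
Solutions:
 u(c) = -sqrt(2)*sqrt(-1/(C1 - 3*c))/2
 u(c) = sqrt(2)*sqrt(-1/(C1 - 3*c))/2


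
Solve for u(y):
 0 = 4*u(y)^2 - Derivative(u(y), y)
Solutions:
 u(y) = -1/(C1 + 4*y)


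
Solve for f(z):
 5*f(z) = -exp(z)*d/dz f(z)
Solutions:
 f(z) = C1*exp(5*exp(-z))


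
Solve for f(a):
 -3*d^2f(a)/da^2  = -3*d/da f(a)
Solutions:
 f(a) = C1 + C2*exp(a)


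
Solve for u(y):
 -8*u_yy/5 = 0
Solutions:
 u(y) = C1 + C2*y


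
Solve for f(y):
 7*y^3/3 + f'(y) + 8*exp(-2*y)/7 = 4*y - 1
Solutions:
 f(y) = C1 - 7*y^4/12 + 2*y^2 - y + 4*exp(-2*y)/7


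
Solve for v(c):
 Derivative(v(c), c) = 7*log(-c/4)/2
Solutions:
 v(c) = C1 + 7*c*log(-c)/2 + c*(-7*log(2) - 7/2)


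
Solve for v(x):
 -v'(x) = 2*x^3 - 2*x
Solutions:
 v(x) = C1 - x^4/2 + x^2


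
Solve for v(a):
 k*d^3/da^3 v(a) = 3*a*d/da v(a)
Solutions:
 v(a) = C1 + Integral(C2*airyai(3^(1/3)*a*(1/k)^(1/3)) + C3*airybi(3^(1/3)*a*(1/k)^(1/3)), a)


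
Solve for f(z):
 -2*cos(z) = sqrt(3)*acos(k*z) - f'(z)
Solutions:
 f(z) = C1 + sqrt(3)*Piecewise((z*acos(k*z) - sqrt(-k^2*z^2 + 1)/k, Ne(k, 0)), (pi*z/2, True)) + 2*sin(z)


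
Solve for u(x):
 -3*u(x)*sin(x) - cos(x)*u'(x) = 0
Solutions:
 u(x) = C1*cos(x)^3


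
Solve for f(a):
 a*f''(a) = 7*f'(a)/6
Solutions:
 f(a) = C1 + C2*a^(13/6)


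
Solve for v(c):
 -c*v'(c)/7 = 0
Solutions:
 v(c) = C1


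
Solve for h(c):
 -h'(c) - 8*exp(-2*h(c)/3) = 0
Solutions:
 h(c) = 3*log(-sqrt(C1 - 8*c)) - 3*log(3) + 3*log(6)/2
 h(c) = 3*log(C1 - 8*c)/2 - 3*log(3) + 3*log(6)/2


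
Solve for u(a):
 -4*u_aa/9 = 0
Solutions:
 u(a) = C1 + C2*a


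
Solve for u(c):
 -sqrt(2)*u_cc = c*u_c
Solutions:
 u(c) = C1 + C2*erf(2^(1/4)*c/2)


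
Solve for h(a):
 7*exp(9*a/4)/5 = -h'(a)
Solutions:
 h(a) = C1 - 28*exp(9*a/4)/45


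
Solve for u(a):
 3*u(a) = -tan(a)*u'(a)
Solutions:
 u(a) = C1/sin(a)^3


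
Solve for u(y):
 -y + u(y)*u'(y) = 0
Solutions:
 u(y) = -sqrt(C1 + y^2)
 u(y) = sqrt(C1 + y^2)


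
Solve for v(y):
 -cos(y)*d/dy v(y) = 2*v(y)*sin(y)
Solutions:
 v(y) = C1*cos(y)^2


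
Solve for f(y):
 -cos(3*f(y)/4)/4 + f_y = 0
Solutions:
 -y/4 - 2*log(sin(3*f(y)/4) - 1)/3 + 2*log(sin(3*f(y)/4) + 1)/3 = C1


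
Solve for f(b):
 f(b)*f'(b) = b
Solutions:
 f(b) = -sqrt(C1 + b^2)
 f(b) = sqrt(C1 + b^2)


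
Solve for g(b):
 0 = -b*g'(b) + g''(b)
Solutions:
 g(b) = C1 + C2*erfi(sqrt(2)*b/2)


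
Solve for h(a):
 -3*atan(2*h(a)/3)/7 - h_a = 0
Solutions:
 Integral(1/atan(2*_y/3), (_y, h(a))) = C1 - 3*a/7


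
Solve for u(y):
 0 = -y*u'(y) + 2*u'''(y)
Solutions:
 u(y) = C1 + Integral(C2*airyai(2^(2/3)*y/2) + C3*airybi(2^(2/3)*y/2), y)


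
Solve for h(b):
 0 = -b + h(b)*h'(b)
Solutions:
 h(b) = -sqrt(C1 + b^2)
 h(b) = sqrt(C1 + b^2)


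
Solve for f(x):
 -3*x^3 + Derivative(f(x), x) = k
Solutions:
 f(x) = C1 + k*x + 3*x^4/4


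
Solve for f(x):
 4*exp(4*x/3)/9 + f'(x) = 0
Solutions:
 f(x) = C1 - exp(4*x/3)/3


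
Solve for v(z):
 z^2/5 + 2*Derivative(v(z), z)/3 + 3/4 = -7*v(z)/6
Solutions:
 v(z) = C1*exp(-7*z/4) - 6*z^2/35 + 48*z/245 - 2589/3430


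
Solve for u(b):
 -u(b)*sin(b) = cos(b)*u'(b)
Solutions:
 u(b) = C1*cos(b)


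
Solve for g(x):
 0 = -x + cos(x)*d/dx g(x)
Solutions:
 g(x) = C1 + Integral(x/cos(x), x)


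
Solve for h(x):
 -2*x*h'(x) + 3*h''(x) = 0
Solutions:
 h(x) = C1 + C2*erfi(sqrt(3)*x/3)


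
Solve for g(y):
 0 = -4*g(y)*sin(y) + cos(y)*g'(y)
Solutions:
 g(y) = C1/cos(y)^4


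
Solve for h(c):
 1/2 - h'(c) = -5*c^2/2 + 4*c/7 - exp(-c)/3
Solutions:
 h(c) = C1 + 5*c^3/6 - 2*c^2/7 + c/2 - exp(-c)/3


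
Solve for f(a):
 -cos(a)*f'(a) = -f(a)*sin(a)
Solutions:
 f(a) = C1/cos(a)


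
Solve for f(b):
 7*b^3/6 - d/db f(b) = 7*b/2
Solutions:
 f(b) = C1 + 7*b^4/24 - 7*b^2/4


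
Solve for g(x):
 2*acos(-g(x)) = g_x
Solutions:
 Integral(1/acos(-_y), (_y, g(x))) = C1 + 2*x


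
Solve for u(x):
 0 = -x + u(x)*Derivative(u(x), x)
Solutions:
 u(x) = -sqrt(C1 + x^2)
 u(x) = sqrt(C1 + x^2)


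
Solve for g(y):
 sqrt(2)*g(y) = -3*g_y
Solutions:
 g(y) = C1*exp(-sqrt(2)*y/3)


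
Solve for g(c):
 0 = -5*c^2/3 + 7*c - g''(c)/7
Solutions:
 g(c) = C1 + C2*c - 35*c^4/36 + 49*c^3/6


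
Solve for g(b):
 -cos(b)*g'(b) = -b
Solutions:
 g(b) = C1 + Integral(b/cos(b), b)


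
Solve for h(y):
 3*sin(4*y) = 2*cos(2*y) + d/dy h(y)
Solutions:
 h(y) = C1 - sin(2*y) - 3*cos(4*y)/4


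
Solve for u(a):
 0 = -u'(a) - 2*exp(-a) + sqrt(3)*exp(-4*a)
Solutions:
 u(a) = C1 + 2*exp(-a) - sqrt(3)*exp(-4*a)/4


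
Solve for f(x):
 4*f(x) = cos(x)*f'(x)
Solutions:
 f(x) = C1*(sin(x)^2 + 2*sin(x) + 1)/(sin(x)^2 - 2*sin(x) + 1)


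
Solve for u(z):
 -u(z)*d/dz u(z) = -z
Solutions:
 u(z) = -sqrt(C1 + z^2)
 u(z) = sqrt(C1 + z^2)


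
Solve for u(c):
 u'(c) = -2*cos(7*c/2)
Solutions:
 u(c) = C1 - 4*sin(7*c/2)/7


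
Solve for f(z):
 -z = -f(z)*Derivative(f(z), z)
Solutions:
 f(z) = -sqrt(C1 + z^2)
 f(z) = sqrt(C1 + z^2)


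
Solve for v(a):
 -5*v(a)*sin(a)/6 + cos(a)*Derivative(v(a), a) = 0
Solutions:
 v(a) = C1/cos(a)^(5/6)


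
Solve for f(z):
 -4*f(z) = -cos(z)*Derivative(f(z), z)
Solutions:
 f(z) = C1*(sin(z)^2 + 2*sin(z) + 1)/(sin(z)^2 - 2*sin(z) + 1)


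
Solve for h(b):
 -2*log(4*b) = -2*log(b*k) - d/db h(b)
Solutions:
 h(b) = C1 + 2*b*(-log(k) + 2*log(2))


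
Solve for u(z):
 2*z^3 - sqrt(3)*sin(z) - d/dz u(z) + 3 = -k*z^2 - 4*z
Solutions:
 u(z) = C1 + k*z^3/3 + z^4/2 + 2*z^2 + 3*z + sqrt(3)*cos(z)


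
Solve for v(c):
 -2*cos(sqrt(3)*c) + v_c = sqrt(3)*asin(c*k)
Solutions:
 v(c) = C1 + sqrt(3)*Piecewise((c*asin(c*k) + sqrt(-c^2*k^2 + 1)/k, Ne(k, 0)), (0, True)) + 2*sqrt(3)*sin(sqrt(3)*c)/3


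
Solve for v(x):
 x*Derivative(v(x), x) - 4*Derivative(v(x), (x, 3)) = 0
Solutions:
 v(x) = C1 + Integral(C2*airyai(2^(1/3)*x/2) + C3*airybi(2^(1/3)*x/2), x)


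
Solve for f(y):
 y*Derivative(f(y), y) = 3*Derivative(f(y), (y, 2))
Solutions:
 f(y) = C1 + C2*erfi(sqrt(6)*y/6)


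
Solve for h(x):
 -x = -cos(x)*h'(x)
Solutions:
 h(x) = C1 + Integral(x/cos(x), x)


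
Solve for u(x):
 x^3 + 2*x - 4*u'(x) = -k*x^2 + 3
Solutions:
 u(x) = C1 + k*x^3/12 + x^4/16 + x^2/4 - 3*x/4


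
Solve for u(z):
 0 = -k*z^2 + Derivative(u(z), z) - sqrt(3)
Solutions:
 u(z) = C1 + k*z^3/3 + sqrt(3)*z


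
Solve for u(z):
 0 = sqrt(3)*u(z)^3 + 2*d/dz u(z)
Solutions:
 u(z) = -sqrt(-1/(C1 - sqrt(3)*z))
 u(z) = sqrt(-1/(C1 - sqrt(3)*z))


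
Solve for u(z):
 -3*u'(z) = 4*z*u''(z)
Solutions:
 u(z) = C1 + C2*z^(1/4)


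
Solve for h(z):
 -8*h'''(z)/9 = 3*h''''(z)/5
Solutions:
 h(z) = C1 + C2*z + C3*z^2 + C4*exp(-40*z/27)


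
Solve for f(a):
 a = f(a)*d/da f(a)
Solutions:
 f(a) = -sqrt(C1 + a^2)
 f(a) = sqrt(C1 + a^2)


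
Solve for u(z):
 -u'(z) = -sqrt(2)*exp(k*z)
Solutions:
 u(z) = C1 + sqrt(2)*exp(k*z)/k


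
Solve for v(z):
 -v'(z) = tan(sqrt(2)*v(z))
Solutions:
 v(z) = sqrt(2)*(pi - asin(C1*exp(-sqrt(2)*z)))/2
 v(z) = sqrt(2)*asin(C1*exp(-sqrt(2)*z))/2


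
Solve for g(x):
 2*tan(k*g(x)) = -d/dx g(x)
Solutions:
 g(x) = Piecewise((-asin(exp(C1*k - 2*k*x))/k + pi/k, Ne(k, 0)), (nan, True))
 g(x) = Piecewise((asin(exp(C1*k - 2*k*x))/k, Ne(k, 0)), (nan, True))


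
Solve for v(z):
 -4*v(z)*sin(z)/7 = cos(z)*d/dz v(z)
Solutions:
 v(z) = C1*cos(z)^(4/7)


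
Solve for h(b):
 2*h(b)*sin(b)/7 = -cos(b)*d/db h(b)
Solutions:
 h(b) = C1*cos(b)^(2/7)


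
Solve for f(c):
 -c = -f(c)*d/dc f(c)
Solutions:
 f(c) = -sqrt(C1 + c^2)
 f(c) = sqrt(C1 + c^2)


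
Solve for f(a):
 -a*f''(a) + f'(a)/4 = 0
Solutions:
 f(a) = C1 + C2*a^(5/4)


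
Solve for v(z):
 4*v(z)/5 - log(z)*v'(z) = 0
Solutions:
 v(z) = C1*exp(4*li(z)/5)


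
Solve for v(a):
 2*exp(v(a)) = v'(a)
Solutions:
 v(a) = log(-1/(C1 + 2*a))


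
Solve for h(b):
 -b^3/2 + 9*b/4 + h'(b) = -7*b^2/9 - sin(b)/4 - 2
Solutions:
 h(b) = C1 + b^4/8 - 7*b^3/27 - 9*b^2/8 - 2*b + cos(b)/4


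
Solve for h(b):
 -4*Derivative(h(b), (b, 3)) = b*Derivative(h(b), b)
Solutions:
 h(b) = C1 + Integral(C2*airyai(-2^(1/3)*b/2) + C3*airybi(-2^(1/3)*b/2), b)


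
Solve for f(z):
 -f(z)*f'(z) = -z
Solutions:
 f(z) = -sqrt(C1 + z^2)
 f(z) = sqrt(C1 + z^2)


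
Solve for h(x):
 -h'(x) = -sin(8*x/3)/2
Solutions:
 h(x) = C1 - 3*cos(8*x/3)/16


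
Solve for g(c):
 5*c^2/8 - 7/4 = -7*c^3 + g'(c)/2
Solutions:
 g(c) = C1 + 7*c^4/2 + 5*c^3/12 - 7*c/2


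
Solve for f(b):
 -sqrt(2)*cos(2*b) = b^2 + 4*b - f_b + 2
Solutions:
 f(b) = C1 + b^3/3 + 2*b^2 + 2*b + sqrt(2)*sin(2*b)/2


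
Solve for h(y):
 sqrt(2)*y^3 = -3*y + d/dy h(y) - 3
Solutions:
 h(y) = C1 + sqrt(2)*y^4/4 + 3*y^2/2 + 3*y


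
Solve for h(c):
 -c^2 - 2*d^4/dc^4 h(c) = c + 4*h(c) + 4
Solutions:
 h(c) = -c^2/4 - c/4 + (C1*sin(2^(3/4)*c/2) + C2*cos(2^(3/4)*c/2))*exp(-2^(3/4)*c/2) + (C3*sin(2^(3/4)*c/2) + C4*cos(2^(3/4)*c/2))*exp(2^(3/4)*c/2) - 1


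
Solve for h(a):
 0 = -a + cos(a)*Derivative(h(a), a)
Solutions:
 h(a) = C1 + Integral(a/cos(a), a)


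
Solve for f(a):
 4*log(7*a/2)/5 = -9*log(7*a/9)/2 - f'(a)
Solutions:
 f(a) = C1 - 53*a*log(a)/10 - 53*a*log(7)/10 + 4*a*log(2)/5 + 53*a/10 + 9*a*log(3)


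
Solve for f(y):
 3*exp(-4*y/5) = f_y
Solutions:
 f(y) = C1 - 15*exp(-4*y/5)/4


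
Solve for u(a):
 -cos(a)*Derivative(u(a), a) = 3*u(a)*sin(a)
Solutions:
 u(a) = C1*cos(a)^3


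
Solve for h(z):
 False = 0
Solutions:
 h(z) = C1 + zoo*z - log(cos(z))/2


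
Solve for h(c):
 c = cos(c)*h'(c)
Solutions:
 h(c) = C1 + Integral(c/cos(c), c)


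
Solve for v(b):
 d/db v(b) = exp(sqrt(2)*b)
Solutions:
 v(b) = C1 + sqrt(2)*exp(sqrt(2)*b)/2


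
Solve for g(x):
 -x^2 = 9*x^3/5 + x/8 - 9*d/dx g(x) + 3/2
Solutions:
 g(x) = C1 + x^4/20 + x^3/27 + x^2/144 + x/6


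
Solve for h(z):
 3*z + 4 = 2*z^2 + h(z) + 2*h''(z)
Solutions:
 h(z) = C1*sin(sqrt(2)*z/2) + C2*cos(sqrt(2)*z/2) - 2*z^2 + 3*z + 12


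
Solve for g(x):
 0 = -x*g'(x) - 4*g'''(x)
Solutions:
 g(x) = C1 + Integral(C2*airyai(-2^(1/3)*x/2) + C3*airybi(-2^(1/3)*x/2), x)


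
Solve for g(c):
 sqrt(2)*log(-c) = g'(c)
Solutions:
 g(c) = C1 + sqrt(2)*c*log(-c) - sqrt(2)*c


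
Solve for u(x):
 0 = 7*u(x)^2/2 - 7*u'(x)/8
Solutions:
 u(x) = -1/(C1 + 4*x)


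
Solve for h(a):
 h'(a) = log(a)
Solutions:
 h(a) = C1 + a*log(a) - a


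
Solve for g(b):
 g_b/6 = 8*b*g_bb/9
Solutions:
 g(b) = C1 + C2*b^(19/16)


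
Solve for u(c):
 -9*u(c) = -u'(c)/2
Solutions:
 u(c) = C1*exp(18*c)


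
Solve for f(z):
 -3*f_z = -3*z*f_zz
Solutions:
 f(z) = C1 + C2*z^2


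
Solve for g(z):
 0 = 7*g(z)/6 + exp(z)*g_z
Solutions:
 g(z) = C1*exp(7*exp(-z)/6)


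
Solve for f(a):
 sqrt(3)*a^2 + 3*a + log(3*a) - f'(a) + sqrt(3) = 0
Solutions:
 f(a) = C1 + sqrt(3)*a^3/3 + 3*a^2/2 + a*log(a) - a + a*log(3) + sqrt(3)*a


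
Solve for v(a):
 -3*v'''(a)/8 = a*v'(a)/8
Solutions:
 v(a) = C1 + Integral(C2*airyai(-3^(2/3)*a/3) + C3*airybi(-3^(2/3)*a/3), a)


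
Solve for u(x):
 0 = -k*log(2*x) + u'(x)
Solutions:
 u(x) = C1 + k*x*log(x) - k*x + k*x*log(2)


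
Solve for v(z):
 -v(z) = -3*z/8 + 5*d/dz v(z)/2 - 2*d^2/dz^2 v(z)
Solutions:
 v(z) = C1*exp(z*(5 - sqrt(57))/8) + C2*exp(z*(5 + sqrt(57))/8) + 3*z/8 - 15/16


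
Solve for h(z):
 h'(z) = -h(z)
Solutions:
 h(z) = C1*exp(-z)


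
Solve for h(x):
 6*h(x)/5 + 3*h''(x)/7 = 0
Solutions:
 h(x) = C1*sin(sqrt(70)*x/5) + C2*cos(sqrt(70)*x/5)


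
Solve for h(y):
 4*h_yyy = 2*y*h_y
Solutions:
 h(y) = C1 + Integral(C2*airyai(2^(2/3)*y/2) + C3*airybi(2^(2/3)*y/2), y)


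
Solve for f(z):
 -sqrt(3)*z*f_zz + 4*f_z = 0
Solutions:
 f(z) = C1 + C2*z^(1 + 4*sqrt(3)/3)


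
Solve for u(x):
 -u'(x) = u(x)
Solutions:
 u(x) = C1*exp(-x)


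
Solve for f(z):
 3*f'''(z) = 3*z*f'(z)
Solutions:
 f(z) = C1 + Integral(C2*airyai(z) + C3*airybi(z), z)


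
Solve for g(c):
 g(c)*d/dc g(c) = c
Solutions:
 g(c) = -sqrt(C1 + c^2)
 g(c) = sqrt(C1 + c^2)


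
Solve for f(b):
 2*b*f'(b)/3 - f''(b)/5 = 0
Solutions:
 f(b) = C1 + C2*erfi(sqrt(15)*b/3)


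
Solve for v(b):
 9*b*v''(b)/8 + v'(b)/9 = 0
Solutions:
 v(b) = C1 + C2*b^(73/81)


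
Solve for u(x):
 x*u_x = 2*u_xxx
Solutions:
 u(x) = C1 + Integral(C2*airyai(2^(2/3)*x/2) + C3*airybi(2^(2/3)*x/2), x)


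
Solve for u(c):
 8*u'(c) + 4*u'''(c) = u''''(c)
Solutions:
 u(c) = C1 + C2*exp(c*(-2^(2/3)*(3*sqrt(177) + 43)^(1/3) - 8*2^(1/3)/(3*sqrt(177) + 43)^(1/3) + 8)/6)*sin(2^(1/3)*sqrt(3)*c*(-2^(1/3)*(3*sqrt(177) + 43)^(1/3) + 8/(3*sqrt(177) + 43)^(1/3))/6) + C3*exp(c*(-2^(2/3)*(3*sqrt(177) + 43)^(1/3) - 8*2^(1/3)/(3*sqrt(177) + 43)^(1/3) + 8)/6)*cos(2^(1/3)*sqrt(3)*c*(-2^(1/3)*(3*sqrt(177) + 43)^(1/3) + 8/(3*sqrt(177) + 43)^(1/3))/6) + C4*exp(c*(8*2^(1/3)/(3*sqrt(177) + 43)^(1/3) + 4 + 2^(2/3)*(3*sqrt(177) + 43)^(1/3))/3)


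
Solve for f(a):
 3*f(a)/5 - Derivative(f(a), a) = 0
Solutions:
 f(a) = C1*exp(3*a/5)


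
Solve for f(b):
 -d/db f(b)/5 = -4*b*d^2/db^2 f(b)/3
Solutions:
 f(b) = C1 + C2*b^(23/20)


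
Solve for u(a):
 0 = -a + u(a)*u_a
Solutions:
 u(a) = -sqrt(C1 + a^2)
 u(a) = sqrt(C1 + a^2)


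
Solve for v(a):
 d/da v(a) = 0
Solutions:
 v(a) = C1


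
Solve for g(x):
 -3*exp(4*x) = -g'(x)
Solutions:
 g(x) = C1 + 3*exp(4*x)/4


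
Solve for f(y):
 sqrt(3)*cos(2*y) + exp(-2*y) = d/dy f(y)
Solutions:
 f(y) = C1 + sqrt(3)*sin(2*y)/2 - exp(-2*y)/2


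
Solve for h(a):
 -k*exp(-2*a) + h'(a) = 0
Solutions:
 h(a) = C1 - k*exp(-2*a)/2


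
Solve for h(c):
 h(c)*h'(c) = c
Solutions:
 h(c) = -sqrt(C1 + c^2)
 h(c) = sqrt(C1 + c^2)


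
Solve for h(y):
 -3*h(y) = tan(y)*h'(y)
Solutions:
 h(y) = C1/sin(y)^3


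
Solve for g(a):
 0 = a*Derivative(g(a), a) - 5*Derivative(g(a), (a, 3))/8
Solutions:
 g(a) = C1 + Integral(C2*airyai(2*5^(2/3)*a/5) + C3*airybi(2*5^(2/3)*a/5), a)


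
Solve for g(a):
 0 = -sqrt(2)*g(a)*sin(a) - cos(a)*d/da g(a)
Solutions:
 g(a) = C1*cos(a)^(sqrt(2))


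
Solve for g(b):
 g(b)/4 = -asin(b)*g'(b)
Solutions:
 g(b) = C1*exp(-Integral(1/asin(b), b)/4)


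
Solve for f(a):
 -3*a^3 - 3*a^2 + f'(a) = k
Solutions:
 f(a) = C1 + 3*a^4/4 + a^3 + a*k


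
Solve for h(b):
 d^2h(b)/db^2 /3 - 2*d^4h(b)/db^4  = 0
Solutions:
 h(b) = C1 + C2*b + C3*exp(-sqrt(6)*b/6) + C4*exp(sqrt(6)*b/6)


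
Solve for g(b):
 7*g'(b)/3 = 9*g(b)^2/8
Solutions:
 g(b) = -56/(C1 + 27*b)


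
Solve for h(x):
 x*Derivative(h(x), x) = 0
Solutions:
 h(x) = C1


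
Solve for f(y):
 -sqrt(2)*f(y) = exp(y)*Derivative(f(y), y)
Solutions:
 f(y) = C1*exp(sqrt(2)*exp(-y))


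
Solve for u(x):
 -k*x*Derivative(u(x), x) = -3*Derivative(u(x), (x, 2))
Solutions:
 u(x) = Piecewise((-sqrt(6)*sqrt(pi)*C1*erf(sqrt(6)*x*sqrt(-k)/6)/(2*sqrt(-k)) - C2, (k > 0) | (k < 0)), (-C1*x - C2, True))


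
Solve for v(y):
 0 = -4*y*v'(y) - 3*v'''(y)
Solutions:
 v(y) = C1 + Integral(C2*airyai(-6^(2/3)*y/3) + C3*airybi(-6^(2/3)*y/3), y)


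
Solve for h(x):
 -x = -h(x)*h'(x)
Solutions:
 h(x) = -sqrt(C1 + x^2)
 h(x) = sqrt(C1 + x^2)


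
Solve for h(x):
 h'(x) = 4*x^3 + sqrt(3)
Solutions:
 h(x) = C1 + x^4 + sqrt(3)*x


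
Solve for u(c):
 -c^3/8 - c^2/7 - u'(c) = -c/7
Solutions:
 u(c) = C1 - c^4/32 - c^3/21 + c^2/14


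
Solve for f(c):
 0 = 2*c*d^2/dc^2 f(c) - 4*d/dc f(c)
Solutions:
 f(c) = C1 + C2*c^3


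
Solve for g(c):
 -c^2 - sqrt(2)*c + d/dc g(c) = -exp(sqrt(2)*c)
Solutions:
 g(c) = C1 + c^3/3 + sqrt(2)*c^2/2 - sqrt(2)*exp(sqrt(2)*c)/2


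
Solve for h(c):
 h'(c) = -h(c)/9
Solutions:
 h(c) = C1*exp(-c/9)


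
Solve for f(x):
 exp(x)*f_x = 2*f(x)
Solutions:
 f(x) = C1*exp(-2*exp(-x))


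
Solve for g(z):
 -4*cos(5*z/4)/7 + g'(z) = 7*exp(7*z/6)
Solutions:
 g(z) = C1 + 6*exp(7*z/6) + 16*sin(5*z/4)/35


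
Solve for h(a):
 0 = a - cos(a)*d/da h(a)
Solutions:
 h(a) = C1 + Integral(a/cos(a), a)


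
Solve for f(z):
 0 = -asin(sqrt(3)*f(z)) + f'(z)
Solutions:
 Integral(1/asin(sqrt(3)*_y), (_y, f(z))) = C1 + z


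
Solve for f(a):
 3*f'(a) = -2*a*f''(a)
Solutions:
 f(a) = C1 + C2/sqrt(a)


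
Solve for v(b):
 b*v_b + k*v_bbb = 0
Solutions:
 v(b) = C1 + Integral(C2*airyai(b*(-1/k)^(1/3)) + C3*airybi(b*(-1/k)^(1/3)), b)


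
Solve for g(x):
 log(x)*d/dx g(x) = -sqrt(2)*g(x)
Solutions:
 g(x) = C1*exp(-sqrt(2)*li(x))


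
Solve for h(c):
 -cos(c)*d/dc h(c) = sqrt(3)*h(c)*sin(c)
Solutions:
 h(c) = C1*cos(c)^(sqrt(3))


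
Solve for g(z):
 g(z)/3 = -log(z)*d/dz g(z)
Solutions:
 g(z) = C1*exp(-li(z)/3)


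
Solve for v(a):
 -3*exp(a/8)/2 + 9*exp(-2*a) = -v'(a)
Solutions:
 v(a) = C1 + 12*exp(a/8) + 9*exp(-2*a)/2


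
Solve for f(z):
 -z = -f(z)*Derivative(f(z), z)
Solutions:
 f(z) = -sqrt(C1 + z^2)
 f(z) = sqrt(C1 + z^2)


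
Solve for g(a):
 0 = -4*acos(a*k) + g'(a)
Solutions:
 g(a) = C1 + 4*Piecewise((a*acos(a*k) - sqrt(-a^2*k^2 + 1)/k, Ne(k, 0)), (pi*a/2, True))


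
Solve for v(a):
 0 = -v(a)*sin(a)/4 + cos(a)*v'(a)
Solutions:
 v(a) = C1/cos(a)^(1/4)


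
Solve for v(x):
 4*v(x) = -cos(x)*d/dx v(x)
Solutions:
 v(x) = C1*(sin(x)^2 - 2*sin(x) + 1)/(sin(x)^2 + 2*sin(x) + 1)


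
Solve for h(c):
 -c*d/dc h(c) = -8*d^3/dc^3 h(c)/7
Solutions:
 h(c) = C1 + Integral(C2*airyai(7^(1/3)*c/2) + C3*airybi(7^(1/3)*c/2), c)


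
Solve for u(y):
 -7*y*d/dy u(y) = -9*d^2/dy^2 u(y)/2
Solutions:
 u(y) = C1 + C2*erfi(sqrt(7)*y/3)


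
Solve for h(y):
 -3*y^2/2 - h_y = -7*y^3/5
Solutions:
 h(y) = C1 + 7*y^4/20 - y^3/2


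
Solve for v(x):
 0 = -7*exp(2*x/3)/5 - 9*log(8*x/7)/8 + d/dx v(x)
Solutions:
 v(x) = C1 + 9*x*log(x)/8 + 9*x*(-log(7) - 1 + 3*log(2))/8 + 21*exp(2*x/3)/10


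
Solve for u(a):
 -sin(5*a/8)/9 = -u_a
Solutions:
 u(a) = C1 - 8*cos(5*a/8)/45


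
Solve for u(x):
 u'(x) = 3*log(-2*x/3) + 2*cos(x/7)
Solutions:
 u(x) = C1 + 3*x*log(-x) - 3*x*log(3) - 3*x + 3*x*log(2) + 14*sin(x/7)


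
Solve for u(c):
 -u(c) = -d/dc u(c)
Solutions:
 u(c) = C1*exp(c)


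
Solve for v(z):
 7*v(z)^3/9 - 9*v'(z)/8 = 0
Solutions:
 v(z) = -9*sqrt(2)*sqrt(-1/(C1 + 56*z))/2
 v(z) = 9*sqrt(2)*sqrt(-1/(C1 + 56*z))/2


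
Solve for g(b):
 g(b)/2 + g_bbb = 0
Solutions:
 g(b) = C3*exp(-2^(2/3)*b/2) + (C1*sin(2^(2/3)*sqrt(3)*b/4) + C2*cos(2^(2/3)*sqrt(3)*b/4))*exp(2^(2/3)*b/4)


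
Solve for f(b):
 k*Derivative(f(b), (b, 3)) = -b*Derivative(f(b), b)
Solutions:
 f(b) = C1 + Integral(C2*airyai(b*(-1/k)^(1/3)) + C3*airybi(b*(-1/k)^(1/3)), b)


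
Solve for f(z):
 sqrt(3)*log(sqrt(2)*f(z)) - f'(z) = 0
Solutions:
 -2*sqrt(3)*Integral(1/(2*log(_y) + log(2)), (_y, f(z)))/3 = C1 - z


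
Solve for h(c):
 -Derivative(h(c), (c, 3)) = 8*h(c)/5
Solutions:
 h(c) = C3*exp(-2*5^(2/3)*c/5) + (C1*sin(sqrt(3)*5^(2/3)*c/5) + C2*cos(sqrt(3)*5^(2/3)*c/5))*exp(5^(2/3)*c/5)


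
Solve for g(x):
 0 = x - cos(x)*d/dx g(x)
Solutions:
 g(x) = C1 + Integral(x/cos(x), x)


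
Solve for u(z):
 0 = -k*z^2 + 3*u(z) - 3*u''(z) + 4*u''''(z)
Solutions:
 u(z) = k*z^2/3 + 2*k/3 + (C1*sin(sqrt(2)*3^(1/4)*z*sin(atan(sqrt(39)/3)/2)/2) + C2*cos(sqrt(2)*3^(1/4)*z*sin(atan(sqrt(39)/3)/2)/2))*exp(-sqrt(2)*3^(1/4)*z*cos(atan(sqrt(39)/3)/2)/2) + (C3*sin(sqrt(2)*3^(1/4)*z*sin(atan(sqrt(39)/3)/2)/2) + C4*cos(sqrt(2)*3^(1/4)*z*sin(atan(sqrt(39)/3)/2)/2))*exp(sqrt(2)*3^(1/4)*z*cos(atan(sqrt(39)/3)/2)/2)


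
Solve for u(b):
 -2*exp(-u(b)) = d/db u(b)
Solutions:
 u(b) = log(C1 - 2*b)


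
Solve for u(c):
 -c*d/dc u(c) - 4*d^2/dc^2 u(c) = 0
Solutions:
 u(c) = C1 + C2*erf(sqrt(2)*c/4)


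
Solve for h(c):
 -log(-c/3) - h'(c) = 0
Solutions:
 h(c) = C1 - c*log(-c) + c*(1 + log(3))


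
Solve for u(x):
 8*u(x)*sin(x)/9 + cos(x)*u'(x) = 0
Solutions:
 u(x) = C1*cos(x)^(8/9)


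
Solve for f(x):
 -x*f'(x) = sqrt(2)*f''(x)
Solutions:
 f(x) = C1 + C2*erf(2^(1/4)*x/2)


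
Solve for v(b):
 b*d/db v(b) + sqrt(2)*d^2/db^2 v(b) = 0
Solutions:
 v(b) = C1 + C2*erf(2^(1/4)*b/2)


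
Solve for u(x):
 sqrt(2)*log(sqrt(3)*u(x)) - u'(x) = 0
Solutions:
 -sqrt(2)*Integral(1/(2*log(_y) + log(3)), (_y, u(x))) = C1 - x


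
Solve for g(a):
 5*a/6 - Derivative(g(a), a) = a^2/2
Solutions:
 g(a) = C1 - a^3/6 + 5*a^2/12


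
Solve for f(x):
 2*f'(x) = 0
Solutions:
 f(x) = C1


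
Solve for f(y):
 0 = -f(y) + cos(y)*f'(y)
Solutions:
 f(y) = C1*sqrt(sin(y) + 1)/sqrt(sin(y) - 1)


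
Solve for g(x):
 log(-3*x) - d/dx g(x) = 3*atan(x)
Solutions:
 g(x) = C1 + x*log(-x) - 3*x*atan(x) - x + x*log(3) + 3*log(x^2 + 1)/2


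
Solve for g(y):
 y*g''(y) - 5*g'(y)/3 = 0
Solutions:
 g(y) = C1 + C2*y^(8/3)


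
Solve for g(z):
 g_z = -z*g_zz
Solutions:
 g(z) = C1 + C2*log(z)


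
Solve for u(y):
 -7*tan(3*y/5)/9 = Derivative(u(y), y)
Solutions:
 u(y) = C1 + 35*log(cos(3*y/5))/27


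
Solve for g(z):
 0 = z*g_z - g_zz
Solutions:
 g(z) = C1 + C2*erfi(sqrt(2)*z/2)


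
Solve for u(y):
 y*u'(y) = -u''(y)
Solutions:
 u(y) = C1 + C2*erf(sqrt(2)*y/2)


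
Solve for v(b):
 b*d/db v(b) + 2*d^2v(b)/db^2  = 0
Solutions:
 v(b) = C1 + C2*erf(b/2)


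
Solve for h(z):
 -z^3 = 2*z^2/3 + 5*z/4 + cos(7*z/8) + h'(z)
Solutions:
 h(z) = C1 - z^4/4 - 2*z^3/9 - 5*z^2/8 - 8*sin(7*z/8)/7


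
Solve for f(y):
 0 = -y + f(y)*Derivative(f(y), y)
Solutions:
 f(y) = -sqrt(C1 + y^2)
 f(y) = sqrt(C1 + y^2)


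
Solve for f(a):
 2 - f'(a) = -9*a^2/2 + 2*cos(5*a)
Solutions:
 f(a) = C1 + 3*a^3/2 + 2*a - 2*sin(5*a)/5


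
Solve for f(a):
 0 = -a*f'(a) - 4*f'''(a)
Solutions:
 f(a) = C1 + Integral(C2*airyai(-2^(1/3)*a/2) + C3*airybi(-2^(1/3)*a/2), a)


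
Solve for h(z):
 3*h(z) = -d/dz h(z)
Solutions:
 h(z) = C1*exp(-3*z)


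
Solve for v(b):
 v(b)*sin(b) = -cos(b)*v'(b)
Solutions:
 v(b) = C1*cos(b)


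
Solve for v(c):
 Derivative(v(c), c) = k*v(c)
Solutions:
 v(c) = C1*exp(c*k)


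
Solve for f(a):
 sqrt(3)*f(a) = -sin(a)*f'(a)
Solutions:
 f(a) = C1*(cos(a) + 1)^(sqrt(3)/2)/(cos(a) - 1)^(sqrt(3)/2)


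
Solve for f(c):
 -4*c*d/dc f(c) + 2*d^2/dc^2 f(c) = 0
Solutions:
 f(c) = C1 + C2*erfi(c)


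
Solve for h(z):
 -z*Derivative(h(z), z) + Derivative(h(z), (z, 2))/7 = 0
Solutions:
 h(z) = C1 + C2*erfi(sqrt(14)*z/2)


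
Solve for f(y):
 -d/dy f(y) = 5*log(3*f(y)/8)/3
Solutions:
 -3*Integral(1/(-log(_y) - log(3) + 3*log(2)), (_y, f(y)))/5 = C1 - y


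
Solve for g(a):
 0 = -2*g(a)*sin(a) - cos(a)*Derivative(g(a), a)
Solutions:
 g(a) = C1*cos(a)^2


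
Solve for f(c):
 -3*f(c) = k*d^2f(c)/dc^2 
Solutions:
 f(c) = C1*exp(-sqrt(3)*c*sqrt(-1/k)) + C2*exp(sqrt(3)*c*sqrt(-1/k))


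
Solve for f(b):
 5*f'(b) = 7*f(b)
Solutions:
 f(b) = C1*exp(7*b/5)


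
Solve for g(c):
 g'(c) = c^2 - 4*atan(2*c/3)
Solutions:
 g(c) = C1 + c^3/3 - 4*c*atan(2*c/3) + 3*log(4*c^2 + 9)


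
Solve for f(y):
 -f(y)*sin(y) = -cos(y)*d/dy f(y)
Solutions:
 f(y) = C1/cos(y)


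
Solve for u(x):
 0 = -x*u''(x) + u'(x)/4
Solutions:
 u(x) = C1 + C2*x^(5/4)


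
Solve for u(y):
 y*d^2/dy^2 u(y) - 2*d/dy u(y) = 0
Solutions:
 u(y) = C1 + C2*y^3


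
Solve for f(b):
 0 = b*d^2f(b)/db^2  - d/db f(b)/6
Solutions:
 f(b) = C1 + C2*b^(7/6)


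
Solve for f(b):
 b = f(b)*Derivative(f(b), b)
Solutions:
 f(b) = -sqrt(C1 + b^2)
 f(b) = sqrt(C1 + b^2)


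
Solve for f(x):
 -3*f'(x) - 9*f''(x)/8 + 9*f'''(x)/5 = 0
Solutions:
 f(x) = C1 + C2*exp(x*(15 - sqrt(4065))/48) + C3*exp(x*(15 + sqrt(4065))/48)


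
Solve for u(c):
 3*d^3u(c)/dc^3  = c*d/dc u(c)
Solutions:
 u(c) = C1 + Integral(C2*airyai(3^(2/3)*c/3) + C3*airybi(3^(2/3)*c/3), c)


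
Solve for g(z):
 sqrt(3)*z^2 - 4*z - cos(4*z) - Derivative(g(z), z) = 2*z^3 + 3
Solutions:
 g(z) = C1 - z^4/2 + sqrt(3)*z^3/3 - 2*z^2 - 3*z - sin(4*z)/4


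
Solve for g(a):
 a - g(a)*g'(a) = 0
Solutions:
 g(a) = -sqrt(C1 + a^2)
 g(a) = sqrt(C1 + a^2)


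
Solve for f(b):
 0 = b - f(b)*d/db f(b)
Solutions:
 f(b) = -sqrt(C1 + b^2)
 f(b) = sqrt(C1 + b^2)


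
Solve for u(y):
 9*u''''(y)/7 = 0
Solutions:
 u(y) = C1 + C2*y + C3*y^2 + C4*y^3


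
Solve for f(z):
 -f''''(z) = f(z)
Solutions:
 f(z) = (C1*sin(sqrt(2)*z/2) + C2*cos(sqrt(2)*z/2))*exp(-sqrt(2)*z/2) + (C3*sin(sqrt(2)*z/2) + C4*cos(sqrt(2)*z/2))*exp(sqrt(2)*z/2)


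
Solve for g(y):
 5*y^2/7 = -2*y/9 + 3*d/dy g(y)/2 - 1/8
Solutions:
 g(y) = C1 + 10*y^3/63 + 2*y^2/27 + y/12


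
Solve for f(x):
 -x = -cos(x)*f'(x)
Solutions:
 f(x) = C1 + Integral(x/cos(x), x)


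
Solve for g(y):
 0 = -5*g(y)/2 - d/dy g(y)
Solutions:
 g(y) = C1*exp(-5*y/2)


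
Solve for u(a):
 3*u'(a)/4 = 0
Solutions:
 u(a) = C1


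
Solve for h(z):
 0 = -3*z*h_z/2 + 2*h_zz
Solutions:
 h(z) = C1 + C2*erfi(sqrt(6)*z/4)
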